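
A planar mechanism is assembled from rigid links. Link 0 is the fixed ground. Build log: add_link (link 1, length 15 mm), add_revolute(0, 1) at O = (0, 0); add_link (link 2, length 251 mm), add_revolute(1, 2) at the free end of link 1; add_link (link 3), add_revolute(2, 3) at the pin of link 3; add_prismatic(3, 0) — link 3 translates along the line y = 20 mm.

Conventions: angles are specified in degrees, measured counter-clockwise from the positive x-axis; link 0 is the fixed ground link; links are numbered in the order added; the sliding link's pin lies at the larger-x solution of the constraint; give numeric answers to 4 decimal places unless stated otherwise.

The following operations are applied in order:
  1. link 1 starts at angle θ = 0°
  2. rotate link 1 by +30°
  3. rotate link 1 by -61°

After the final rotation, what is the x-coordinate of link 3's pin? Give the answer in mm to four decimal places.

geometry: r = 15 mm, L = 251 mm, e = 20 mm; θ starts at 0°
rotate link 1 by +30°: θ ← 0° +30° = 30°
rotate link 1 by -61°: θ ← 30° -61° = -31°
crank pin P = (r cos θ, r sin θ) = (12.857510, -7.725571)
h = r sin θ − e = -7.725571 − 20 = -27.725571
x = r cos θ + √(L² − h²) = 12.857510 + 249.464011 = 262.321520

262.3215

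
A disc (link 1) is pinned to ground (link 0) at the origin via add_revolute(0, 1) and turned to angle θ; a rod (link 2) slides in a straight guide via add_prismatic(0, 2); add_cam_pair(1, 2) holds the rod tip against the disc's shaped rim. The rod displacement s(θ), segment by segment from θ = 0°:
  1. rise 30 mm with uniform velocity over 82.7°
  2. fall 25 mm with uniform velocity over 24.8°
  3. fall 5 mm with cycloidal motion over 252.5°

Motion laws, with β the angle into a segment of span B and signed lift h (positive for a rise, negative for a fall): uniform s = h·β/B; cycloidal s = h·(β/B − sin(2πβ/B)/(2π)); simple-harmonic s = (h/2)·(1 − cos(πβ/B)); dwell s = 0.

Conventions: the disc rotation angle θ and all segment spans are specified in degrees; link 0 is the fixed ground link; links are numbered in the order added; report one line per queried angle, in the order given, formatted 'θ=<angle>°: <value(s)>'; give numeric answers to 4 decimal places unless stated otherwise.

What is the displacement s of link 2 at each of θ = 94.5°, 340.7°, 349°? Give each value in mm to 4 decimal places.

segment 1 (0° to 82.7°, uniform, h = 30) is passed completely: s = 0.0000 + (30) = 30.0000
θ = 94.5° falls in segment 2 (82.7° to 107.5°, uniform, h = -25): β = 94.5 − 82.7 = 11.8°, B = 24.8°; Δs = -25·11.8/24.8 = -11.8952; s = 30.0000 − 11.8952 = 18.1048
segment 2 (82.7° to 107.5°, uniform, h = -25) is passed completely: s = 30.0000 + (-25) = 5.0000
θ = 340.7° falls in segment 3 (107.5° to 360°, cycloidal, h = -5): β = 340.7 − 107.5 = 233.2°, B = 252.5°; Δs = -5·(0.9236 − sin(2π·0.9236)/(2π)) = -4.9855; s = 5.0000 − 4.9855 = 0.0145
θ = 349° falls in segment 3 (107.5° to 360°, cycloidal, h = -5): β = 349 − 107.5 = 241.5°, B = 252.5°; Δs = -5·(0.9564 − sin(2π·0.9564)/(2π)) = -4.9973; s = 5.0000 − 4.9973 = 0.0027

θ=94.5°: 18.1048
θ=340.7°: 0.0145
θ=349°: 0.0027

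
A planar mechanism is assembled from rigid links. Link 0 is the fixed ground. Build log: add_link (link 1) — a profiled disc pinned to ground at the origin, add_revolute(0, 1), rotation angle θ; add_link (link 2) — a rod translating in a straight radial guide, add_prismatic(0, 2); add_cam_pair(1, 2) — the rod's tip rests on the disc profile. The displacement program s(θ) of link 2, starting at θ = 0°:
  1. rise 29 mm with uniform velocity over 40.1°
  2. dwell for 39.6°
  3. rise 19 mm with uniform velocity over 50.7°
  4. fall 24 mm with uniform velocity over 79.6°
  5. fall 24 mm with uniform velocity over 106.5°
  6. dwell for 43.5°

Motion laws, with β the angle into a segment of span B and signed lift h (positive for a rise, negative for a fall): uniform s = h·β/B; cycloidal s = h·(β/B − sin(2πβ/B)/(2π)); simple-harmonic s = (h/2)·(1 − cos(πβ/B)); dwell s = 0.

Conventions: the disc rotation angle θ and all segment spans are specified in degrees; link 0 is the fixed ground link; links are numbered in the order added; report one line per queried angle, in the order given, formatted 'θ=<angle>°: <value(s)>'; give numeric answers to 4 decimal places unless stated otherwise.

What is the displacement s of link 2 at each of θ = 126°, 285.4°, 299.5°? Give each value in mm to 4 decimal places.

seg 1 [0°–40.1°] uniform, h=29: full span → s += 29 → s = 29.0000
seg 2 [40.1°–79.7°] dwell: s stays 29.0000
seg 3 [79.7°–130.4°] uniform, h=19: θ=126° here. β=46.3, B=50.7. 19·46.3/50.7 = 17.3511 → s = 46.3511
seg 3 [79.7°–130.4°] uniform, h=19: full span → s += 19 → s = 48.0000
seg 4 [130.4°–210°] uniform, h=-24: full span → s += -24 → s = 24.0000
seg 5 [210°–316.5°] uniform, h=-24: θ=285.4° here. β=75.4, B=106.5. -24·75.4/106.5 = -16.9915 → s = 7.0085
seg 5 [210°–316.5°] uniform, h=-24: θ=299.5° here. β=89.5, B=106.5. -24·89.5/106.5 = -20.1690 → s = 3.8310

θ=126°: 46.3511
θ=285.4°: 7.0085
θ=299.5°: 3.8310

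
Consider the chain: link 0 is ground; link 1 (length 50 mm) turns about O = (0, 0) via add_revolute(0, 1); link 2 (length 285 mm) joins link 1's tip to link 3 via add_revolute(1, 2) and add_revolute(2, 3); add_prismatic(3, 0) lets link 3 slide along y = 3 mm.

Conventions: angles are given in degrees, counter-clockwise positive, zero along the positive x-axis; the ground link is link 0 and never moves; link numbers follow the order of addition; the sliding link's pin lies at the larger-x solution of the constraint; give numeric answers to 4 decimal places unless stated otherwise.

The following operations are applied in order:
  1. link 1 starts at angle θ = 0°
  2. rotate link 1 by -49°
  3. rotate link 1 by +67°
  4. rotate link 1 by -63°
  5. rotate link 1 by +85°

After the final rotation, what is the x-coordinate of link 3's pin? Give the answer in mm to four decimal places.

geometry: r = 50 mm, L = 285 mm, e = 3 mm; θ starts at 0°
rotate link 1 by -49°: θ ← 0° -49° = -49°
rotate link 1 by +67°: θ ← -49° +67° = 18°
rotate link 1 by -63°: θ ← 18° -63° = -45°
rotate link 1 by +85°: θ ← -45° +85° = 40°
crank pin P = (r cos θ, r sin θ) = (38.302222, 32.139380)
h = r sin θ − e = 32.139380 − 3 = 29.139380
x = r cos θ + √(L² − h²) = 38.302222 + 283.506431 = 321.808653

321.8087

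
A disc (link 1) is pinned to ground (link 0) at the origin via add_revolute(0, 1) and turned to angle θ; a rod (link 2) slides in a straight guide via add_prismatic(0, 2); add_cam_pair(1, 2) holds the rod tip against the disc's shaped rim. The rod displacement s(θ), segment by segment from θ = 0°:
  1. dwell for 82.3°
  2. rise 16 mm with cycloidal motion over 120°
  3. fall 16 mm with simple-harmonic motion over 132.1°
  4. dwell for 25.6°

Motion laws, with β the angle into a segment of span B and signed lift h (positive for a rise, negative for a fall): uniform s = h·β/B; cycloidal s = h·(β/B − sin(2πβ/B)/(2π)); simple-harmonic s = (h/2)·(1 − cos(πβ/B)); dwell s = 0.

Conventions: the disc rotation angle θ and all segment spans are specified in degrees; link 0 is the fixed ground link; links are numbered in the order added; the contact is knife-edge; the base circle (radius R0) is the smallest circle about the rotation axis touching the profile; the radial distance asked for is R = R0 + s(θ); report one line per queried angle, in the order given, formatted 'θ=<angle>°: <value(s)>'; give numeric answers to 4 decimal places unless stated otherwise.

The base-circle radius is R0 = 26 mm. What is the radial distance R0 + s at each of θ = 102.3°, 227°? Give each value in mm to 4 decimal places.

segment 1 (0° to 82.3°, dwell): s unchanged at 0.0000
θ = 102.3° falls in segment 2 (82.3° to 202.3°, cycloidal, h = 16): β = 102.3 − 82.3 = 20°, B = 120°; Δs = 16·(0.1667 − sin(2π·0.1667)/(2π)) = 0.4614; s = 0.0000 + 0.4614 = 0.4614
segment 2 (82.3° to 202.3°, cycloidal, h = 16) is passed completely: s = 0.0000 + (16) = 16.0000
θ = 227° falls in segment 3 (202.3° to 334.4°, simple-harmonic, h = -16): β = 227 − 202.3 = 24.7°, B = 132.1°; Δs = -16/2·(1 − cos(π·0.1870)) = -1.3410; s = 16.0000 − 1.3410 = 14.6590
θ=102.3°: R = R0 + s = 26 + 0.4614 = 26.4614
θ=227°: R = R0 + s = 26 + 14.6590 = 40.6590

θ=102.3°: 26.4614
θ=227°: 40.6590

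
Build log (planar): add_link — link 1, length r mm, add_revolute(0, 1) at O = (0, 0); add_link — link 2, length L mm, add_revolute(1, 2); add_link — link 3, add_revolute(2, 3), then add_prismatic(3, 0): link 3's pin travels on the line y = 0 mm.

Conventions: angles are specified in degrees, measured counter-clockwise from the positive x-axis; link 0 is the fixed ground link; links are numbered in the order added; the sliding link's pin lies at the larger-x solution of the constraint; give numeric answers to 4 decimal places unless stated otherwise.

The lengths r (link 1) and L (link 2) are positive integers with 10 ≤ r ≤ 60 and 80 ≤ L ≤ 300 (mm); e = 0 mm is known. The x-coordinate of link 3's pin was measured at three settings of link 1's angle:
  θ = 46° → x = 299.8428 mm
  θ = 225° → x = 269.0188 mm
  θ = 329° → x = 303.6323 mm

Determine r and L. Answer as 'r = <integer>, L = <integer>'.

constraint per measurement: (x − r cos θ)² + (r sin θ − e)² = L²
subtracting the θ₁ and θ₂ equations cancels the r² and L² terms:
r = (x₁² − x₂²) / (2[(x₁cos θ₁ + e sin θ₁) − (x₂cos θ₂ + e sin θ₂)]) = 22.0000 → r = 22
L² = (x₁ − r cos θ₁)² + (r sin θ₁ − e)² = 81225.0190 → L = 285.0000 → L = 285
check at θ₃=329°: x = 303.6323 (printed 303.6323) ✓

r = 22, L = 285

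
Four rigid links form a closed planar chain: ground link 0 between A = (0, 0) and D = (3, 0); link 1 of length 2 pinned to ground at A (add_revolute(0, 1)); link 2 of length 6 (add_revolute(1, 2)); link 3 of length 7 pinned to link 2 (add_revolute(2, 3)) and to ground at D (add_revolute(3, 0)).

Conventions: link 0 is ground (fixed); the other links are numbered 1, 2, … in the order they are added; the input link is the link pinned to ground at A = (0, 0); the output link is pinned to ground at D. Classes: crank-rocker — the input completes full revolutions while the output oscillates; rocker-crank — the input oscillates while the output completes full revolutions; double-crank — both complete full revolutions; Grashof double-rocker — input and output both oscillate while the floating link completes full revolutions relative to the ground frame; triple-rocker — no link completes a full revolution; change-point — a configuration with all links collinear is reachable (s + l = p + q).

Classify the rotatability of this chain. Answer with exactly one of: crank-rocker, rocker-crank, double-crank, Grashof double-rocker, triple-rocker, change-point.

lengths: ground=3, input=2, coupler=6, output=7
sorted: s=2 (shortest), l=7 (longest), p+q=9
s + l = 9 vs p + q = 9
s + l = p + q → change-point (collinear configuration reachable)

change-point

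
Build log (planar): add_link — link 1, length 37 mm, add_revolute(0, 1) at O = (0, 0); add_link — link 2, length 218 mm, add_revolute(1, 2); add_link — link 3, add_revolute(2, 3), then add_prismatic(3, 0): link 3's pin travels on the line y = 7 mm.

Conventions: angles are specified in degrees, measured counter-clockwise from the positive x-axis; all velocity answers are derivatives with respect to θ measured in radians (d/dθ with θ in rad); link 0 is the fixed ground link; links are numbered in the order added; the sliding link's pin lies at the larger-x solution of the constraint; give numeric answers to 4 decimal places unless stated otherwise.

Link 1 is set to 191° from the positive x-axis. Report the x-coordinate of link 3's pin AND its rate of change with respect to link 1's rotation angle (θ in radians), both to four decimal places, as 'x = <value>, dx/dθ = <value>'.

geometry: r = 37 mm, L = 218 mm, e = 7 mm
crank pin P = (r cos θ, r sin θ) = (-36.320206, -7.059933)
h = r sin θ − e = -7.059933 − 7 = -14.059933
x = r cos θ + √(L² − h²) = -36.320206 + 217.546129 = 181.225923
dx/dθ = −r sin θ − h·r cos θ/√(L² − h²) (θ in radians; h = -14.059933) = 4.712570

x = 181.2259, dx/dθ = 4.7126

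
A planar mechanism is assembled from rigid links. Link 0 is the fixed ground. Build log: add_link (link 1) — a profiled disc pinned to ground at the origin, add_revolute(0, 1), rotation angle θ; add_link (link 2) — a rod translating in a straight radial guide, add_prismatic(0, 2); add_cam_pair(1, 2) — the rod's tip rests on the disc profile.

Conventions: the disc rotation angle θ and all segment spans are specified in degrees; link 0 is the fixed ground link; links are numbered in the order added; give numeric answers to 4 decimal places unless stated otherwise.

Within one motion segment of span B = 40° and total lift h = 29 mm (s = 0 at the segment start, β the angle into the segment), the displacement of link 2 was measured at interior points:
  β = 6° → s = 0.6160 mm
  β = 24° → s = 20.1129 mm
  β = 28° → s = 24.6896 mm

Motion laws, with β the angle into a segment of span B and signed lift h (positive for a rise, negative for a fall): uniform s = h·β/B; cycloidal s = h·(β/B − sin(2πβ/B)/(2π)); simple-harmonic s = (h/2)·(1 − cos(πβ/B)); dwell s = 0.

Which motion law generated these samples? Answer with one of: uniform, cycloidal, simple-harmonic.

candidates at β/B = r: uniform s = h·r (linear in β); cycloidal s = h·(r − sin(2πr)/(2π)); simple-harmonic s = (h/2)(1 − cos(πr))
β=6°: printed 0.6160 | uniform 4.3500, cycloidal 0.6160, simple-harmonic 1.5804
β=24°: printed 20.1129 | uniform 17.4000, cycloidal 20.1129, simple-harmonic 18.9807
β=28°: printed 24.6896 | uniform 20.3000, cycloidal 24.6896, simple-harmonic 23.0229
only one law matches every sample → cycloidal

cycloidal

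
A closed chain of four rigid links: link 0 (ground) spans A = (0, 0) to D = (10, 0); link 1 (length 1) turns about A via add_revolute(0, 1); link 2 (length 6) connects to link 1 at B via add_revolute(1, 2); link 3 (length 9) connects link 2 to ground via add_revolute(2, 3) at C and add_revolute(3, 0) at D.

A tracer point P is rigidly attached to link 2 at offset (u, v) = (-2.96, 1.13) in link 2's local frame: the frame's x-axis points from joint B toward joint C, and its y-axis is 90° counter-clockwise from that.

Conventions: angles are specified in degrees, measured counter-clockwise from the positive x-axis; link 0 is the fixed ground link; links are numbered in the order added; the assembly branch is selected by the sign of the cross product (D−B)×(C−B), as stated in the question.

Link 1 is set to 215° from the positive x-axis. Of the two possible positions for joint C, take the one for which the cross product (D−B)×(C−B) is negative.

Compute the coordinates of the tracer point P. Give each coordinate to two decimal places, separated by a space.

A=(0,0), D=(10.00,0)
B = A + 1.00·(cos215°, sin215°) = (-0.8192, -0.5736)
|BD| = 10.8343
circle(B,6.00) ∩ circle(D,9.00): a=3.3404, h=4.9841
  candidates: C₊=(2.2527,4.5804) cross=54.000; C₋=(2.7805,-5.3739) cross=-54.000
  branch - wants cross < 0 → take C=(2.7805,-5.3739) (cross=-54.000)
ex = (C−B)/|BC| = (0.5999,-0.8000); ey = (0.8000,0.5999)
P = B + -2.96·ex + 1.13·ey = (-1.6909,2.4725)

-1.69 2.47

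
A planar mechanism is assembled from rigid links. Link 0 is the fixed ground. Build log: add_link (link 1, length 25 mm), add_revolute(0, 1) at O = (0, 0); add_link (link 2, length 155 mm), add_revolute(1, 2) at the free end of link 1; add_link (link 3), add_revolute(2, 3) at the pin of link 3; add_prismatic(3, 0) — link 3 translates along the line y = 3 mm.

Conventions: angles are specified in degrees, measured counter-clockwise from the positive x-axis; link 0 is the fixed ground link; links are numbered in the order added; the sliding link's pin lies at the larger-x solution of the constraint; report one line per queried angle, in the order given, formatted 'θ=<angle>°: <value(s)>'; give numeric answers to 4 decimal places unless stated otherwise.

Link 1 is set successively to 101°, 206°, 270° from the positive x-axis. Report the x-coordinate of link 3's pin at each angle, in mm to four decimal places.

geometry: r = 25 mm, L = 155 mm, e = 3 mm
θ=101°: crank pin P = (r cos θ, r sin θ) = (-4.770225, 24.540680)
θ=101°: h = r sin θ − e = 24.540680 − 3 = 21.540680
θ=101°: x = r cos θ + √(L² − h²) = -4.770225 + 153.495925 = 148.725701
θ=206°: crank pin P = (r cos θ, r sin θ) = (-22.469851, -10.959279)
θ=206°: h = r sin θ − e = -10.959279 − 3 = -13.959279
θ=206°: x = r cos θ + √(L² − h²) = -22.469851 + 154.370135 = 131.900284
θ=270°: crank pin P = (r cos θ, r sin θ) = (-0.000000, -25.000000)
θ=270°: h = r sin θ − e = -25.000000 − 3 = -28.000000
θ=270°: x = r cos θ + √(L² − h²) = -0.000000 + 152.449992 = 152.449992

θ=101°: 148.7257
θ=206°: 131.9003
θ=270°: 152.4500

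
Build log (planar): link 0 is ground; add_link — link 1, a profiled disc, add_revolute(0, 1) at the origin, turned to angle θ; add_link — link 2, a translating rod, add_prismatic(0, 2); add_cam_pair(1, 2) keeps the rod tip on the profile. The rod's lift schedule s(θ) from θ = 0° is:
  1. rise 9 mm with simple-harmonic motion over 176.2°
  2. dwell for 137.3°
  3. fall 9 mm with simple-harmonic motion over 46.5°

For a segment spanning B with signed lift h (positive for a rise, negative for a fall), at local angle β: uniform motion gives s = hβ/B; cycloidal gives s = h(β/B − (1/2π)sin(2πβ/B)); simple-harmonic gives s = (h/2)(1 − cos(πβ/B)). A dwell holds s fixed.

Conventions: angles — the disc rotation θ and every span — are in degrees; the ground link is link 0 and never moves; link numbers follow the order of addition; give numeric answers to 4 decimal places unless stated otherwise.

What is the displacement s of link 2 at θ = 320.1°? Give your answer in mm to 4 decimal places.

seg 1 [0°–176.2°] simple-harmonic, h=9: full span → s += 9 → s = 9.0000
seg 2 [176.2°–313.5°] dwell: s stays 9.0000
seg 3 [313.5°–360°] simple-harmonic, h=-9: θ=320.1° here. β=6.6, B=46.5. -9/2·(1 − cos(π·0.1419)) = -0.4400 → s = 8.5600

8.5600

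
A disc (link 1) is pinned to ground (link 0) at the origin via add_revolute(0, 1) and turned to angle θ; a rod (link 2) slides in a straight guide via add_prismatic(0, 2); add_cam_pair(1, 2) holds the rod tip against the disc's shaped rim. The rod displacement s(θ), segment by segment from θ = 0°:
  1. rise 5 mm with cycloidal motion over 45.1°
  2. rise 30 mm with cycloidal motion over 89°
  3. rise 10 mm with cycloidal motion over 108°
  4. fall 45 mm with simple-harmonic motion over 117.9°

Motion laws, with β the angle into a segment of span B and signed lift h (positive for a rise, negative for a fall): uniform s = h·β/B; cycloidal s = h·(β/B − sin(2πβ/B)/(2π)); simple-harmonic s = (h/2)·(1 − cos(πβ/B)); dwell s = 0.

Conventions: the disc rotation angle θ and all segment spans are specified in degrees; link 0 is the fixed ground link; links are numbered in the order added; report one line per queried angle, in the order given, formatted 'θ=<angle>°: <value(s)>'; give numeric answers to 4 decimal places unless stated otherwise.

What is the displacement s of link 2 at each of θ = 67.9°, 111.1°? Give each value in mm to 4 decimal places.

segment 1 (0° to 45.1°, cycloidal, h = 5) is passed completely: s = 0.0000 + (5) = 5.0000
θ = 67.9° falls in segment 2 (45.1° to 134.1°, cycloidal, h = 30): β = 67.9 − 45.1 = 22.8°, B = 89°; Δs = 30·(0.2562 − sin(2π·0.2562)/(2π)) = 2.9143; s = 5.0000 + 2.9143 = 7.9143
θ = 111.1° falls in segment 2 (45.1° to 134.1°, cycloidal, h = 30): β = 111.1 − 45.1 = 66°, B = 89°; Δs = 30·(0.7416 − sin(2π·0.7416)/(2π)) = 27.0151; s = 5.0000 + 27.0151 = 32.0151

θ=67.9°: 7.9143
θ=111.1°: 32.0151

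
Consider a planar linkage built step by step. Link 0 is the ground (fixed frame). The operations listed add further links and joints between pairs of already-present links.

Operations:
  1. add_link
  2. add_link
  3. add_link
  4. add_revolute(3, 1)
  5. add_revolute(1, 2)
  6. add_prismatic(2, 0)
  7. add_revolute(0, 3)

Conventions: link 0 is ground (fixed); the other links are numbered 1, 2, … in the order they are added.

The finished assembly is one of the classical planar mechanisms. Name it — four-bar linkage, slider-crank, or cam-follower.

links: 4 (incl. ground); joints: 3 revolute, 1 prismatic, 0 higher (cam) pair, forming one closed loop
4 links, 3 revolutes + 1 prismatic in one loop → slider-crank

slider-crank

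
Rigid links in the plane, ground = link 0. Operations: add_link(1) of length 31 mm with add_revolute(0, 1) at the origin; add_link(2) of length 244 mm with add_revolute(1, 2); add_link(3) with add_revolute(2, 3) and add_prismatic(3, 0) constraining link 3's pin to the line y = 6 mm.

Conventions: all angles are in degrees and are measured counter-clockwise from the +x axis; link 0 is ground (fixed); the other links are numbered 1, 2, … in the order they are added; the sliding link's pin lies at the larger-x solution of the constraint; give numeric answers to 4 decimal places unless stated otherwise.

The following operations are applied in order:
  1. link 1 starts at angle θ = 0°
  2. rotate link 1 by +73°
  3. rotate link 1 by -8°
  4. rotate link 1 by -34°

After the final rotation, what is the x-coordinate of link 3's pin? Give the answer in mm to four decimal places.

geometry: r = 31 mm, L = 244 mm, e = 6 mm; θ starts at 0°
rotate link 1 by +73°: θ ← 0° +73° = 73°
rotate link 1 by -8°: θ ← 73° -8° = 65°
rotate link 1 by -34°: θ ← 65° -34° = 31°
crank pin P = (r cos θ, r sin θ) = (26.572186, 15.966180)
h = r sin θ − e = 15.966180 − 6 = 9.966180
x = r cos θ + √(L² − h²) = 26.572186 + 243.796381 = 270.368567

270.3686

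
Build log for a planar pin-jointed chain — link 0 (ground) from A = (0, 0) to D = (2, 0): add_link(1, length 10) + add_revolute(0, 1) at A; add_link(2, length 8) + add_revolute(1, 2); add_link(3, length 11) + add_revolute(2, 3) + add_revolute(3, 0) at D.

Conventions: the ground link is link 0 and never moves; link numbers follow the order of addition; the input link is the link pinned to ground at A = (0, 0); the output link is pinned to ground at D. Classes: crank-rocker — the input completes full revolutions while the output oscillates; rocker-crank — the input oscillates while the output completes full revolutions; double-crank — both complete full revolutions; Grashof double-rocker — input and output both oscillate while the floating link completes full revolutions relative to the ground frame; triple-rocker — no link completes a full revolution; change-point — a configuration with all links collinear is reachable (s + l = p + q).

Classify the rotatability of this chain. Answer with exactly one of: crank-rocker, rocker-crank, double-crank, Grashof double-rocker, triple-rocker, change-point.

lengths: ground=2, input=10, coupler=8, output=11
sorted: s=2 (shortest), l=11 (longest), p+q=18
s + l = 13 vs p + q = 18
s + l < p + q (Grashof) with shortest = ground link → double-crank

double-crank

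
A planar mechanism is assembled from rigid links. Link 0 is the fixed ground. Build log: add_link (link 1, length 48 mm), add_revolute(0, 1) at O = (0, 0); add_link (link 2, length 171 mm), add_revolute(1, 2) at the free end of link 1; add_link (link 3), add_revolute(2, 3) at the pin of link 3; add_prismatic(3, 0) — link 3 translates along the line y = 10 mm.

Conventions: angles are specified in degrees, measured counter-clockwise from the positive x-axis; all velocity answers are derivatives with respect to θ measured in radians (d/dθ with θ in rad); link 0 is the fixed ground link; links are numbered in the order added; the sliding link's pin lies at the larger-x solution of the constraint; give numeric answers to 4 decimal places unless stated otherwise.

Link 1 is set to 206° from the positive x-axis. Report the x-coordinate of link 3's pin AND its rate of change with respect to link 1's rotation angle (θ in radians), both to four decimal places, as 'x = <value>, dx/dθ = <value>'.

geometry: r = 48 mm, L = 171 mm, e = 10 mm
crank pin P = (r cos θ, r sin θ) = (-43.142114, -21.041815)
h = r sin θ − e = -21.041815 − 10 = -31.041815
x = r cos θ + √(L² − h²) = -43.142114 + 168.158870 = 125.016756
dx/dθ = −r sin θ − h·r cos θ/√(L² − h²) (θ in radians; h = -31.041815) = 13.077861

x = 125.0168, dx/dθ = 13.0779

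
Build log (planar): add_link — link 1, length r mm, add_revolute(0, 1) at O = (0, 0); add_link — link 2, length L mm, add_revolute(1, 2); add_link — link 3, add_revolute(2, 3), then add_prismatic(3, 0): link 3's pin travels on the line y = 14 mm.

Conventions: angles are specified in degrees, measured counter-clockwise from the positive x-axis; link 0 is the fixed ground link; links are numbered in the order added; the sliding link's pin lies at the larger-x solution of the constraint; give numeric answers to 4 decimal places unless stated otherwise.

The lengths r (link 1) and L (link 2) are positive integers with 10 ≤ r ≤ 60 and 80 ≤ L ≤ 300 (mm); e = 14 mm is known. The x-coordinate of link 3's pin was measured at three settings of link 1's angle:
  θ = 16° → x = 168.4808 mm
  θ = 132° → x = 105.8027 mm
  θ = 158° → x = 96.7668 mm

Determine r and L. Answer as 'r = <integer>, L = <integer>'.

constraint per measurement: (x − r cos θ)² + (r sin θ − e)² = L²
subtracting the θ₁ and θ₂ equations cancels the r² and L² terms:
r = (x₁² − x₂²) / (2[(x₁cos θ₁ + e sin θ₁) − (x₂cos θ₂ + e sin θ₂)]) = 38.0000 → r = 38
L² = (x₁ − r cos θ₁)² + (r sin θ₁ − e)² = 17423.9872 → L = 132.0000 → L = 132
check at θ₃=158°: x = 96.7668 (printed 96.7668) ✓

r = 38, L = 132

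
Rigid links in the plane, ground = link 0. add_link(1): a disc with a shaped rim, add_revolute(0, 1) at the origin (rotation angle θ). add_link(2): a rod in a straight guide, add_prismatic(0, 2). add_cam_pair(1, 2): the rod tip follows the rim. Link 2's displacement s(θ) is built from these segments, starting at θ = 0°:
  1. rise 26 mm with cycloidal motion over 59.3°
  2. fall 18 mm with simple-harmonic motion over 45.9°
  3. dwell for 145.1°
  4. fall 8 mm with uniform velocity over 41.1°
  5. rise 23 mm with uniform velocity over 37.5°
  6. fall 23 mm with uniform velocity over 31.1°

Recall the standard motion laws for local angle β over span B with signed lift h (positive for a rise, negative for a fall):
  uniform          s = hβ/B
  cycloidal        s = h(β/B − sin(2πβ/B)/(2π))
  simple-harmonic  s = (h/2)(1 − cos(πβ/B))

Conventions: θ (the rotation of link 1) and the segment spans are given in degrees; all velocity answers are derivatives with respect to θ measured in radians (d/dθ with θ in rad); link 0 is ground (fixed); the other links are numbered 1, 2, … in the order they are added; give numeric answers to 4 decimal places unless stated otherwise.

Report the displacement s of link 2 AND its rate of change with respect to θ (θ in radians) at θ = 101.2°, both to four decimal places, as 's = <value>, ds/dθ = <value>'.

segment 1 (0° to 59.3°, cycloidal, h = 26) is passed completely: s = 0.0000 + (26) = 26.0000
θ = 101.2° falls in segment 2 (59.3° to 105.2°, simple-harmonic, h = -18): β = 101.2 − 59.3 = 41.9°, B = 45.9°; Δs = -18/2·(1 − cos(π·0.9129)) = -17.6648; s = 26.0000 − 17.6648 = 8.3352
velocity in seg [59.3°–105.2°] (simple-harmonic), θ in radians: β = 41.9° = 0.7313 rad, B = 45.9° = 0.8011 rad; ds/dθ = (πh/(2B)) sin(πβ/B) = (π·(-18)/(2·0.8011)) sin(π·0.9129) = -9.542464 mm/rad

s = 8.3352, ds/dθ = -9.5425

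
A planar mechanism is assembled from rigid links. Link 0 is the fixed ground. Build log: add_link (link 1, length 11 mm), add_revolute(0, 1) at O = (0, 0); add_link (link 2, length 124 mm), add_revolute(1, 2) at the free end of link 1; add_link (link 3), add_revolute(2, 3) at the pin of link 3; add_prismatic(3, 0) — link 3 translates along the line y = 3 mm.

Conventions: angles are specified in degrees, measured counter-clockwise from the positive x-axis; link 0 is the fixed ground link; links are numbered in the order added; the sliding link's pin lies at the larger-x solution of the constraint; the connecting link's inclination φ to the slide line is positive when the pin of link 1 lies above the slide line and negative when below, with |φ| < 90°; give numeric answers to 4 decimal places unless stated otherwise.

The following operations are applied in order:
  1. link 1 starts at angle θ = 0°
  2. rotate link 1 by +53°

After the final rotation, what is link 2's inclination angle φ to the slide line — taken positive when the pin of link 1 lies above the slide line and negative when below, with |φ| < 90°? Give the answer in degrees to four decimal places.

geometry: r = 11 mm, L = 124 mm, e = 3 mm; θ starts at 0°
rotate link 1 by +53°: θ ← 0° +53° = 53°
h = r sin θ − e = 8.784991 − 3 = 5.784991
sin φ = h / L = 5.784991 / 124 = 0.04665315
φ = arcsin(0.04665315) = 2.673999°

2.6740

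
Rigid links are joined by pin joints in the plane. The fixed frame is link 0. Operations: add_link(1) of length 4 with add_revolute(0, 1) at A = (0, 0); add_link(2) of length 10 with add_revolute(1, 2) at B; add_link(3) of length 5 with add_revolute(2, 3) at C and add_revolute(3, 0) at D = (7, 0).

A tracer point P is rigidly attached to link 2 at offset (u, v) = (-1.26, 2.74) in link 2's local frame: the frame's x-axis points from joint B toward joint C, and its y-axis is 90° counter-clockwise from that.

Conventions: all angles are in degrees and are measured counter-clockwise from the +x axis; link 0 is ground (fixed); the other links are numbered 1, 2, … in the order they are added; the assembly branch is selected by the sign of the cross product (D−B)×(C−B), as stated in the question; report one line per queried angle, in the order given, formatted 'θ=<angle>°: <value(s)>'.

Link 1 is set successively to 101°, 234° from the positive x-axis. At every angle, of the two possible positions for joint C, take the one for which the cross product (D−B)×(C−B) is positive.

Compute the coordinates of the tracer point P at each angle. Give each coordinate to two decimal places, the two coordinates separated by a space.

A=(0,0), D=(7.00,0)
θ=101°: B = A + 4.00·(cos101°, sin101°) = (-0.7632, 3.9265)
θ=101°: |BD| = 8.6997
θ=101°: circle(B,10.00) ∩ circle(D,5.00): a=8.6603, h=4.9998
θ=101°:   candidates: C₊=(9.2215,4.4794) cross=43.497; C₋=(4.7082,-4.4439) cross=-43.497
θ=101°:   branch + wants cross > 0 → take C=(9.2215,4.4794) (cross=43.497)
θ=101°: ex = (C−B)/|BC| = (0.9985,0.0553); ey = (-0.0553,0.9985)
θ=101°: P = B + -1.26·ex + 2.74·ey = (-2.1728,6.5927)
θ=234°: B = A + 4.00·(cos234°, sin234°) = (-2.3511, -3.2361)
θ=234°: |BD| = 9.8953
θ=234°: circle(B,10.00) ∩ circle(D,5.00): a=8.7373, h=4.8641
θ=234°:   candidates: C₊=(4.3150,4.2179) cross=48.131; C₋=(7.4965,-4.9753) cross=-48.131
θ=234°:   branch + wants cross > 0 → take C=(4.3150,4.2179) (cross=48.131)
θ=234°: ex = (C−B)/|BC| = (0.6666,0.7454); ey = (-0.7454,0.6666)
θ=234°: P = B + -1.26·ex + 2.74·ey = (-5.2335,-2.3487)

θ=101°: -2.17 6.59
θ=234°: -5.23 -2.35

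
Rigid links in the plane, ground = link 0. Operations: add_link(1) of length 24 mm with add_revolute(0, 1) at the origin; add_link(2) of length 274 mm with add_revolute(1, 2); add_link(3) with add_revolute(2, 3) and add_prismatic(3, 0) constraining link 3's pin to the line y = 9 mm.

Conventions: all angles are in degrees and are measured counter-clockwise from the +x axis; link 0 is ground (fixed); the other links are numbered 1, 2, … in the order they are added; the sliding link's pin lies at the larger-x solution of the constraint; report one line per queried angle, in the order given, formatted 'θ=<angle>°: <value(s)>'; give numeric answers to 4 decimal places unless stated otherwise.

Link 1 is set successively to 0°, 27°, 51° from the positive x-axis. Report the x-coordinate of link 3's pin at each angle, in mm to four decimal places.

geometry: r = 24 mm, L = 274 mm, e = 9 mm
θ=0°: crank pin P = (r cos θ, r sin θ) = (24.000000, 0.000000)
θ=0°: h = r sin θ − e = 0.000000 − 9 = -9.000000
θ=0°: x = r cos θ + √(L² − h²) = 24.000000 + 273.852150 = 297.852150
θ=27°: crank pin P = (r cos θ, r sin θ) = (21.384157, 10.895772)
θ=27°: h = r sin θ − e = 10.895772 − 9 = 1.895772
θ=27°: x = r cos θ + √(L² − h²) = 21.384157 + 273.993442 = 295.377598
θ=51°: crank pin P = (r cos θ, r sin θ) = (15.103689, 18.651503)
θ=51°: h = r sin θ − e = 18.651503 − 9 = 9.651503
θ=51°: x = r cos θ + √(L² − h²) = 15.103689 + 273.829963 = 288.933652

θ=0°: 297.8521
θ=27°: 295.3776
θ=51°: 288.9337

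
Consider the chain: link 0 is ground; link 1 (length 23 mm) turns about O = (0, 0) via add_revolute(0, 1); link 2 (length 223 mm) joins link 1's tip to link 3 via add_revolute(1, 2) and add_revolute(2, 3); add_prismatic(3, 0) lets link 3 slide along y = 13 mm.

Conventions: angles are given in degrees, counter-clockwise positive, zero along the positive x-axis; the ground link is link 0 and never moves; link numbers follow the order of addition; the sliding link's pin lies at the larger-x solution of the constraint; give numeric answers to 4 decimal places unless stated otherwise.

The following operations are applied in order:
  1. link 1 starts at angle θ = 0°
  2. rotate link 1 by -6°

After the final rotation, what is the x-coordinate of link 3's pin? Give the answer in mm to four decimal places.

geometry: r = 23 mm, L = 223 mm, e = 13 mm; θ starts at 0°
rotate link 1 by -6°: θ ← 0° -6° = -6°
crank pin P = (r cos θ, r sin θ) = (22.874004, -2.404155)
h = r sin θ − e = -2.404155 − 13 = -15.404155
x = r cos θ + √(L² − h²) = 22.874004 + 222.467328 = 245.341332

245.3413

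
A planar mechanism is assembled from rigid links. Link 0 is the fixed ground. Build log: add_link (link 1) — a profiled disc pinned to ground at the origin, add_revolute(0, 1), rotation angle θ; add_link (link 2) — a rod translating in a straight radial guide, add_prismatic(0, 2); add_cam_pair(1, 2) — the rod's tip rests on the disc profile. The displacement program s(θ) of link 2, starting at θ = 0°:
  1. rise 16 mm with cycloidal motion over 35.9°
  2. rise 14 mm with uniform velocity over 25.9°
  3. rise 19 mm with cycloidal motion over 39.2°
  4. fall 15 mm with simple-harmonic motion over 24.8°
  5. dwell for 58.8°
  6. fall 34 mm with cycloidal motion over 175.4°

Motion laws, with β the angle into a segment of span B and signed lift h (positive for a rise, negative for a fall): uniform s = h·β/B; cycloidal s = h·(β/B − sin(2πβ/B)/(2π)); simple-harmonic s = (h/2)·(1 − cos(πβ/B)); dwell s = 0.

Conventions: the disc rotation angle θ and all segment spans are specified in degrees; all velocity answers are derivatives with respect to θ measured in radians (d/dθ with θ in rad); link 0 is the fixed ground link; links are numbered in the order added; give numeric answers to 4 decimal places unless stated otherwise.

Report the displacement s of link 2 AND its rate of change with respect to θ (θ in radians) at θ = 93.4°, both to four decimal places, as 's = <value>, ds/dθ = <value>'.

seg 1 [0°–35.9°] cycloidal, h=16: full span → s += 16 → s = 16.0000
seg 2 [35.9°–61.8°] uniform, h=14: full span → s += 14 → s = 30.0000
seg 3 [61.8°–101°] cycloidal, h=19: θ=93.4° here. β=31.6, B=39.2. 19·(0.8061 − sin(2π·0.8061)/(2π)) = 18.1542 → s = 48.1542
velocity in seg [61.8°–101°] (cycloidal), θ in radians: β = 31.6° = 0.5515 rad, B = 39.2° = 0.6842 rad; ds/dθ = (h/B)(1 − cos(2πβ/B)) = (19/0.6842)(1 − cos(2π·0.8061)) = 18.179810 mm/rad

s = 48.1542, ds/dθ = 18.1798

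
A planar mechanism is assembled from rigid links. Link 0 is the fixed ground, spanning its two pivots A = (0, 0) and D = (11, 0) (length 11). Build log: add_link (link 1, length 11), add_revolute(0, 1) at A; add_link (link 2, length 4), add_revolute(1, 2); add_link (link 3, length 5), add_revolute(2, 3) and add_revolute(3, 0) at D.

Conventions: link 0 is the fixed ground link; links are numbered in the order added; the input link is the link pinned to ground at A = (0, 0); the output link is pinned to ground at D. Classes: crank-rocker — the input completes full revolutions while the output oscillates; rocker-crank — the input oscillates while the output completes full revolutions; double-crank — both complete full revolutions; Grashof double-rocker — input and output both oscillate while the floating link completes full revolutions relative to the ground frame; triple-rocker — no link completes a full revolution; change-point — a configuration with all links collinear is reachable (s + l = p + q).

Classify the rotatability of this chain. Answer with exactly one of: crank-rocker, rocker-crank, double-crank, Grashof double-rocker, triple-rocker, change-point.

lengths: ground=11, input=11, coupler=4, output=5
sorted: s=4 (shortest), l=11 (longest), p+q=16
s + l = 15 vs p + q = 16
s + l < p + q (Grashof) with shortest = coupler link → Grashof double-rocker

Grashof double-rocker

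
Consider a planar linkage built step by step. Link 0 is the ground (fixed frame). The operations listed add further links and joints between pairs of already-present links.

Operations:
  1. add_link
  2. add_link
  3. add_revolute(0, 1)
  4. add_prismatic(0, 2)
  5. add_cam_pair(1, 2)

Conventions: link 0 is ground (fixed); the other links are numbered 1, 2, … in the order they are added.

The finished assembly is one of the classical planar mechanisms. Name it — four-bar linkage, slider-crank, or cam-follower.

links: 3 (incl. ground); joints: 1 revolute, 1 prismatic, 1 higher (cam) pair, forming one closed loop
3 links, revolute + prismatic + higher pair in one loop → cam-follower

cam-follower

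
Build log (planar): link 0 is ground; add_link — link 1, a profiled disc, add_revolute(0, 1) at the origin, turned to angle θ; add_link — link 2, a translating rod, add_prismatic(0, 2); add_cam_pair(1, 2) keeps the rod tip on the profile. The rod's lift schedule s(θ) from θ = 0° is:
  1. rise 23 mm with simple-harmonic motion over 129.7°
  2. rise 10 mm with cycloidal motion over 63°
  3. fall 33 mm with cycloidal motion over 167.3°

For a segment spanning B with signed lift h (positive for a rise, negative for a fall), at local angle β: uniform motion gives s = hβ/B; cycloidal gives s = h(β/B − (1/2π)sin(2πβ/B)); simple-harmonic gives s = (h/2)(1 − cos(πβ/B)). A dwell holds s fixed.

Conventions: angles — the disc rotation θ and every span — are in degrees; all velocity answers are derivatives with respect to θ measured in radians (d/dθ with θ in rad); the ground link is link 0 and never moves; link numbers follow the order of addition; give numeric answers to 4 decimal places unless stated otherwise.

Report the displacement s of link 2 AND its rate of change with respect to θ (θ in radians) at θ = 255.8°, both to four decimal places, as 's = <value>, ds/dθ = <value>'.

seg 1 [0°–129.7°] simple-harmonic, h=23: full span → s += 23 → s = 23.0000
seg 2 [129.7°–192.7°] cycloidal, h=10: full span → s += 10 → s = 33.0000
seg 3 [192.7°–360°] cycloidal, h=-33: θ=255.8° here. β=63.1, B=167.3. -33·(0.3772 − sin(2π·0.3772)/(2π)) = -8.7836 → s = 24.2164
velocity in seg [192.7°–360°] (cycloidal), θ in radians: β = 63.1° = 1.1013 rad, B = 167.3° = 2.9199 rad; ds/dθ = (h/B)(1 − cos(2πβ/B)) = ((-33)/2.9199)(1 − cos(2π·0.3772)) = -19.401122 mm/rad

s = 24.2164, ds/dθ = -19.4011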